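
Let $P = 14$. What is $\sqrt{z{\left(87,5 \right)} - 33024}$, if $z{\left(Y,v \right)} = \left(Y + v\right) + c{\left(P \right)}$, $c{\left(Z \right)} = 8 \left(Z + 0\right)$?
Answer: $2 i \sqrt{8205} \approx 181.16 i$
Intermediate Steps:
$c{\left(Z \right)} = 8 Z$
$z{\left(Y,v \right)} = 112 + Y + v$ ($z{\left(Y,v \right)} = \left(Y + v\right) + 8 \cdot 14 = \left(Y + v\right) + 112 = 112 + Y + v$)
$\sqrt{z{\left(87,5 \right)} - 33024} = \sqrt{\left(112 + 87 + 5\right) - 33024} = \sqrt{204 - 33024} = \sqrt{-32820} = 2 i \sqrt{8205}$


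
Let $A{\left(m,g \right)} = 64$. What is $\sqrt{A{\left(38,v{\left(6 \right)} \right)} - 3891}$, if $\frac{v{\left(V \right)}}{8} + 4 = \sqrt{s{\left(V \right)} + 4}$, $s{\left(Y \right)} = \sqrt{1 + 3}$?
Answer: $i \sqrt{3827} \approx 61.863 i$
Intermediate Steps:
$s{\left(Y \right)} = 2$ ($s{\left(Y \right)} = \sqrt{4} = 2$)
$v{\left(V \right)} = -32 + 8 \sqrt{6}$ ($v{\left(V \right)} = -32 + 8 \sqrt{2 + 4} = -32 + 8 \sqrt{6}$)
$\sqrt{A{\left(38,v{\left(6 \right)} \right)} - 3891} = \sqrt{64 - 3891} = \sqrt{-3827} = i \sqrt{3827}$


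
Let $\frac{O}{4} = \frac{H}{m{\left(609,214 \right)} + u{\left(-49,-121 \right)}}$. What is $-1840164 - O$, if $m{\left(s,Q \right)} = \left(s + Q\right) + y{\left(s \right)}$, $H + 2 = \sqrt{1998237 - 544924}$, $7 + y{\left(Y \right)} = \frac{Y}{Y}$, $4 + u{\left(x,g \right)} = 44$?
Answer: $- \frac{1577020540}{857} - \frac{4 \sqrt{1453313}}{857} \approx -1.8402 \cdot 10^{6}$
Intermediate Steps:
$u{\left(x,g \right)} = 40$ ($u{\left(x,g \right)} = -4 + 44 = 40$)
$y{\left(Y \right)} = -6$ ($y{\left(Y \right)} = -7 + \frac{Y}{Y} = -7 + 1 = -6$)
$H = -2 + \sqrt{1453313}$ ($H = -2 + \sqrt{1998237 - 544924} = -2 + \sqrt{1453313} \approx 1203.5$)
$m{\left(s,Q \right)} = -6 + Q + s$ ($m{\left(s,Q \right)} = \left(s + Q\right) - 6 = \left(Q + s\right) - 6 = -6 + Q + s$)
$O = - \frac{8}{857} + \frac{4 \sqrt{1453313}}{857}$ ($O = 4 \frac{-2 + \sqrt{1453313}}{\left(-6 + 214 + 609\right) + 40} = 4 \frac{-2 + \sqrt{1453313}}{817 + 40} = 4 \frac{-2 + \sqrt{1453313}}{857} = 4 \left(-2 + \sqrt{1453313}\right) \frac{1}{857} = 4 \left(- \frac{2}{857} + \frac{\sqrt{1453313}}{857}\right) = - \frac{8}{857} + \frac{4 \sqrt{1453313}}{857} \approx 5.6174$)
$-1840164 - O = -1840164 - \left(- \frac{8}{857} + \frac{4 \sqrt{1453313}}{857}\right) = -1840164 + \left(\frac{8}{857} - \frac{4 \sqrt{1453313}}{857}\right) = - \frac{1577020540}{857} - \frac{4 \sqrt{1453313}}{857}$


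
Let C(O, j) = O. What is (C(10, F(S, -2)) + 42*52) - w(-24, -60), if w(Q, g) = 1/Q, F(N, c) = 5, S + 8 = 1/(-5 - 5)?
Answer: 52657/24 ≈ 2194.0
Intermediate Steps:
S = -81/10 (S = -8 + 1/(-5 - 5) = -8 + 1/(-10) = -8 - ⅒ = -81/10 ≈ -8.1000)
(C(10, F(S, -2)) + 42*52) - w(-24, -60) = (10 + 42*52) - 1/(-24) = (10 + 2184) - 1*(-1/24) = 2194 + 1/24 = 52657/24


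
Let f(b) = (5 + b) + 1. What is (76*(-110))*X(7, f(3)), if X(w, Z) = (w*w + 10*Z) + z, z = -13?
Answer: -1053360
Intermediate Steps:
f(b) = 6 + b
X(w, Z) = -13 + w² + 10*Z (X(w, Z) = (w*w + 10*Z) - 13 = (w² + 10*Z) - 13 = -13 + w² + 10*Z)
(76*(-110))*X(7, f(3)) = (76*(-110))*(-13 + 7² + 10*(6 + 3)) = -8360*(-13 + 49 + 10*9) = -8360*(-13 + 49 + 90) = -8360*126 = -1053360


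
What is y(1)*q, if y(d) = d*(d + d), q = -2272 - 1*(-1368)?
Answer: -1808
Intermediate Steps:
q = -904 (q = -2272 + 1368 = -904)
y(d) = 2*d² (y(d) = d*(2*d) = 2*d²)
y(1)*q = (2*1²)*(-904) = (2*1)*(-904) = 2*(-904) = -1808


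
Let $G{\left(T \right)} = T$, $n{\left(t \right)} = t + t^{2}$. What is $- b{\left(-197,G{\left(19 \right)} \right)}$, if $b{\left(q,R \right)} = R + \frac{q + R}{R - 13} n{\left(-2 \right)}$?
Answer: $\frac{121}{3} \approx 40.333$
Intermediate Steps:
$b{\left(q,R \right)} = R + \frac{2 \left(R + q\right)}{-13 + R}$ ($b{\left(q,R \right)} = R + \frac{q + R}{R - 13} \left(- 2 \left(1 - 2\right)\right) = R + \frac{R + q}{-13 + R} \left(\left(-2\right) \left(-1\right)\right) = R + \frac{R + q}{-13 + R} 2 = R + \frac{2 \left(R + q\right)}{-13 + R}$)
$- b{\left(-197,G{\left(19 \right)} \right)} = - \frac{19^{2} - 209 + 2 \left(-197\right)}{-13 + 19} = - \frac{361 - 209 - 394}{6} = - \frac{-242}{6} = \left(-1\right) \left(- \frac{121}{3}\right) = \frac{121}{3}$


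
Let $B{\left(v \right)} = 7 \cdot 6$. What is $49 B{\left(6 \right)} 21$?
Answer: $43218$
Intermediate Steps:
$B{\left(v \right)} = 42$
$49 B{\left(6 \right)} 21 = 49 \cdot 42 \cdot 21 = 2058 \cdot 21 = 43218$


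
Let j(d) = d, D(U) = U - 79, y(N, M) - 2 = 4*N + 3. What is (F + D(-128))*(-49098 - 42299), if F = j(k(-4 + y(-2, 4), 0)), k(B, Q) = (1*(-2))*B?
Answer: 17639621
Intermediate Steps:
y(N, M) = 5 + 4*N (y(N, M) = 2 + (4*N + 3) = 2 + (3 + 4*N) = 5 + 4*N)
D(U) = -79 + U
k(B, Q) = -2*B
F = 14 (F = -2*(-4 + (5 + 4*(-2))) = -2*(-4 + (5 - 8)) = -2*(-4 - 3) = -2*(-7) = 14)
(F + D(-128))*(-49098 - 42299) = (14 + (-79 - 128))*(-49098 - 42299) = (14 - 207)*(-91397) = -193*(-91397) = 17639621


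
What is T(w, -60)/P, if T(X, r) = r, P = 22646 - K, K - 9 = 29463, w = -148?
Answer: 30/3413 ≈ 0.0087899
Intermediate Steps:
K = 29472 (K = 9 + 29463 = 29472)
P = -6826 (P = 22646 - 1*29472 = 22646 - 29472 = -6826)
T(w, -60)/P = -60/(-6826) = -60*(-1/6826) = 30/3413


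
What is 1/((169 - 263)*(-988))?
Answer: 1/92872 ≈ 1.0768e-5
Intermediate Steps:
1/((169 - 263)*(-988)) = 1/(-94*(-988)) = 1/92872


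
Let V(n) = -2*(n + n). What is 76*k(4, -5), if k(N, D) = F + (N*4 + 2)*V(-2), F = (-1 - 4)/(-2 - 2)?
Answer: 11039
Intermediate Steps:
V(n) = -4*n
F = 5/4 (F = -5/(-4) = -5*(-1/4) = 5/4 ≈ 1.2500)
k(N, D) = 69/4 + 32*N (k(N, D) = 5/4 + (N*4 + 2)*(-4*(-2)) = 5/4 + (4*N + 2)*8 = 5/4 + (2 + 4*N)*8 = 5/4 + (16 + 32*N) = 69/4 + 32*N)
76*k(4, -5) = 76*(69/4 + 32*4) = 76*(69/4 + 128) = 76*(581/4) = 11039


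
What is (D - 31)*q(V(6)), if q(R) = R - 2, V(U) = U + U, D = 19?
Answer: -120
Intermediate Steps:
V(U) = 2*U
q(R) = -2 + R
(D - 31)*q(V(6)) = (19 - 31)*(-2 + 2*6) = -12*(-2 + 12) = -12*10 = -120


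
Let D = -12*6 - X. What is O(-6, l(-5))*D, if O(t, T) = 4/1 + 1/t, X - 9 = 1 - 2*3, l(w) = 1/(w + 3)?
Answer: -874/3 ≈ -291.33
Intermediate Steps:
l(w) = 1/(3 + w)
X = 4 (X = 9 + (1 - 2*3) = 9 + (1 - 6) = 9 - 5 = 4)
D = -76 (D = -12*6 - 1*4 = -72 - 4 = -76)
O(t, T) = 4 + 1/t (O(t, T) = 4*1 + 1/t = 4 + 1/t)
O(-6, l(-5))*D = (4 + 1/(-6))*(-76) = (4 - ⅙)*(-76) = (23/6)*(-76) = -874/3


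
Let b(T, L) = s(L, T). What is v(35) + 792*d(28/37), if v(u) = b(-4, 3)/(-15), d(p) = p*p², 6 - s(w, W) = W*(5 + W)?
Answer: 52056646/151959 ≈ 342.57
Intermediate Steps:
s(w, W) = 6 - W*(5 + W)
b(T, L) = 6 - T² - 5*T
d(p) = p³
v(u) = -⅔ (v(u) = (6 - 1*(-4)² - 5*(-4))/(-15) = (6 - 1*16 + 20)*(-1/15) = (6 - 16 + 20)*(-1/15) = 10*(-1/15) = -⅔)
v(35) + 792*d(28/37) = -⅔ + 792*(28/37)³ = -⅔ + 792*(21952/50653) = -⅔ + 17385984/50653 = 52056646/151959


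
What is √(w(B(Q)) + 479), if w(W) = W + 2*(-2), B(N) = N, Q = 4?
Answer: √479 ≈ 21.886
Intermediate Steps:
w(W) = -4 + W (w(W) = W - 4 = -4 + W)
√(w(B(Q)) + 479) = √((-4 + 4) + 479) = √(0 + 479) = √479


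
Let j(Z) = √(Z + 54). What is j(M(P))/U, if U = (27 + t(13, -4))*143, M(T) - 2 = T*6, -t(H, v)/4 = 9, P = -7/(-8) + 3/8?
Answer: -√254/2574 ≈ -0.0061917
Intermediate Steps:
P = 5/4 (P = -7*(-⅛) + 3*(⅛) = 7/8 + 3/8 = 5/4 ≈ 1.2500)
t(H, v) = -36 (t(H, v) = -4*9 = -36)
M(T) = 2 + 6*T (M(T) = 2 + T*6 = 2 + 6*T)
U = -1287 (U = (27 - 36)*143 = -9*143 = -1287)
j(Z) = √(54 + Z)
j(M(P))/U = √(54 + (2 + 6*(5/4)))/(-1287) = √(54 + (2 + 15/2))*(-1/1287) = √(54 + 19/2)*(-1/1287) = √(127/2)*(-1/1287) = (√254/2)*(-1/1287) = -√254/2574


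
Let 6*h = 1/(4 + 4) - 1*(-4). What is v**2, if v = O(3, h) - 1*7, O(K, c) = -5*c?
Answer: 27889/256 ≈ 108.94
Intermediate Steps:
h = 11/16 (h = (1/(4 + 4) - 1*(-4))/6 = (1/8 + 4)/6 = (1/6)*(33/8) = 11/16 ≈ 0.68750)
v = -167/16 (v = -5*11/16 - 1*7 = -55/16 - 7 = -167/16 ≈ -10.438)
v**2 = (-167/16)**2 = 27889/256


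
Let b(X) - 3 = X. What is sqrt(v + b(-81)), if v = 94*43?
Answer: 2*sqrt(991) ≈ 62.960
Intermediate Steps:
b(X) = 3 + X
v = 4042
sqrt(v + b(-81)) = sqrt(4042 + (3 - 81)) = sqrt(4042 - 78) = sqrt(3964) = 2*sqrt(991)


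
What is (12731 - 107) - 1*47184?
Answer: -34560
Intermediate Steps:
(12731 - 107) - 1*47184 = 12624 - 47184 = -34560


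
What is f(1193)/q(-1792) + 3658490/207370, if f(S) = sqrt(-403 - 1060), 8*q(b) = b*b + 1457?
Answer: 365849/20737 + 8*I*sqrt(1463)/3212721 ≈ 17.642 + 9.5244e-5*I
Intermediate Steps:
q(b) = 1457/8 + b**2/8 (q(b) = (b*b + 1457)/8 = (b**2 + 1457)/8 = (1457 + b**2)/8 = 1457/8 + b**2/8)
f(S) = I*sqrt(1463) (f(S) = sqrt(-1463) = I*sqrt(1463))
f(1193)/q(-1792) + 3658490/207370 = (I*sqrt(1463))/(1457/8 + (1/8)*(-1792)**2) + 3658490/207370 = (I*sqrt(1463))/(1457/8 + (1/8)*3211264) + 3658490*(1/207370) = (I*sqrt(1463))/(1457/8 + 401408) + 365849/20737 = (I*sqrt(1463))/(3212721/8) + 365849/20737 = (I*sqrt(1463))*(8/3212721) + 365849/20737 = 8*I*sqrt(1463)/3212721 + 365849/20737 = 365849/20737 + 8*I*sqrt(1463)/3212721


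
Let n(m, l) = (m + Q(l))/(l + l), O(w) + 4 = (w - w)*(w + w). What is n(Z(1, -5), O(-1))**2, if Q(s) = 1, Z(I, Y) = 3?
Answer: 1/4 ≈ 0.25000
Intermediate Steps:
O(w) = -4 (O(w) = -4 + (w - w)*(w + w) = -4 + 0*(2*w) = -4 + 0 = -4)
n(m, l) = (1 + m)/(2*l) (n(m, l) = (m + 1)/(l + l) = (1 + m)/((2*l)) = (1 + m)*(1/(2*l)) = (1 + m)/(2*l))
n(Z(1, -5), O(-1))**2 = ((1/2)*(1 + 3)/(-4))**2 = ((1/2)*(-1/4)*4)**2 = (-1/2)**2 = 1/4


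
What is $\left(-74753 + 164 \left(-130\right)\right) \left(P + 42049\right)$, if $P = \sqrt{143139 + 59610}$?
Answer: $-4039773577 - 96073 \sqrt{202749} \approx -4.083 \cdot 10^{9}$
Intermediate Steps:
$P = \sqrt{202749} \approx 450.28$
$\left(-74753 + 164 \left(-130\right)\right) \left(P + 42049\right) = \left(-74753 + 164 \left(-130\right)\right) \left(\sqrt{202749} + 42049\right) = \left(-74753 - 21320\right) \left(42049 + \sqrt{202749}\right) = - 96073 \left(42049 + \sqrt{202749}\right) = -4039773577 - 96073 \sqrt{202749}$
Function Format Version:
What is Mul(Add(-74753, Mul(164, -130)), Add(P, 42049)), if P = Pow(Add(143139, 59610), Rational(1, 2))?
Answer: Add(-4039773577, Mul(-96073, Pow(202749, Rational(1, 2)))) ≈ -4.0830e+9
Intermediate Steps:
P = Pow(202749, Rational(1, 2)) ≈ 450.28
Mul(Add(-74753, Mul(164, -130)), Add(P, 42049)) = Mul(Add(-74753, Mul(164, -130)), Add(Pow(202749, Rational(1, 2)), 42049)) = Mul(Add(-74753, -21320), Add(42049, Pow(202749, Rational(1, 2)))) = Mul(-96073, Add(42049, Pow(202749, Rational(1, 2)))) = Add(-4039773577, Mul(-96073, Pow(202749, Rational(1, 2))))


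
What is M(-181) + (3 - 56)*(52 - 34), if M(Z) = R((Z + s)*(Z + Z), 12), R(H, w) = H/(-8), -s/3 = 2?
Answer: -37663/4 ≈ -9415.8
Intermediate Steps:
s = -6 (s = -3*2 = -6)
R(H, w) = -H/8 (R(H, w) = H*(-⅛) = -H/8)
M(Z) = -Z*(-6 + Z)/4 (M(Z) = -(Z - 6)*(Z + Z)/8 = -(-6 + Z)*2*Z/8 = -Z*(-6 + Z)/4)
M(-181) + (3 - 56)*(52 - 34) = (¼)*(-181)*(6 - 1*(-181)) + (3 - 56)*(52 - 34) = (¼)*(-181)*(6 + 181) - 53*18 = (¼)*(-181)*187 - 954 = -33847/4 - 954 = -37663/4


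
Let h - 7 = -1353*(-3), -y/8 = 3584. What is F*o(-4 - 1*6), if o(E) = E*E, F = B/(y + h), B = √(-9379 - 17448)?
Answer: -50*I*√26827/12303 ≈ -0.66565*I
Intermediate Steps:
y = -28672 (y = -8*3584 = -28672)
h = 4066 (h = 7 - 1353*(-3) = 7 + 4059 = 4066)
B = I*√26827 (B = √(-26827) = I*√26827 ≈ 163.79*I)
F = -I*√26827/24606 (F = (I*√26827)/(-28672 + 4066) = (I*√26827)/(-24606) = (I*√26827)*(-1/24606) = -I*√26827/24606 ≈ -0.0066565*I)
o(E) = E²
F*o(-4 - 1*6) = (-I*√26827/24606)*(-4 - 1*6)² = (-I*√26827/24606)*(-4 - 6)² = -I*√26827/24606*(-10)² = -I*√26827/24606*100 = -50*I*√26827/12303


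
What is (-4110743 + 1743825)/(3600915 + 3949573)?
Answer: -1183459/3775244 ≈ -0.31348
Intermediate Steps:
(-4110743 + 1743825)/(3600915 + 3949573) = -2366918/7550488 = -2366918*1/7550488 = -1183459/3775244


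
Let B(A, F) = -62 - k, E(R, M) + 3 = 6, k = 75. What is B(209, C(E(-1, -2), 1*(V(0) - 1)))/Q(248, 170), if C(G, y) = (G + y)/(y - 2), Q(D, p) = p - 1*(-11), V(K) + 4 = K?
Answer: -137/181 ≈ -0.75691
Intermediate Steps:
V(K) = -4 + K
Q(D, p) = 11 + p (Q(D, p) = p + 11 = 11 + p)
E(R, M) = 3 (E(R, M) = -3 + 6 = 3)
C(G, y) = (G + y)/(-2 + y)
B(A, F) = -137 (B(A, F) = -62 - 1*75 = -62 - 75 = -137)
B(209, C(E(-1, -2), 1*(V(0) - 1)))/Q(248, 170) = -137/(11 + 170) = -137/181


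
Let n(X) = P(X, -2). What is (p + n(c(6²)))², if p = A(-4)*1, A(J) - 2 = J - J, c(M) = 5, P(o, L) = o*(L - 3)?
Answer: 529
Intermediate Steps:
P(o, L) = o*(-3 + L)
n(X) = -5*X (n(X) = X*(-3 - 2) = X*(-5) = -5*X)
A(J) = 2 (A(J) = 2 + (J - J) = 2 + 0 = 2)
p = 2 (p = 2*1 = 2)
(p + n(c(6²)))² = (2 - 5*5)² = (2 - 25)² = (-23)² = 529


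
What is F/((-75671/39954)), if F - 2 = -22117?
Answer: 883582710/75671 ≈ 11677.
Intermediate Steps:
F = -22115 (F = 2 - 22117 = -22115)
F/((-75671/39954)) = -22115/((-75671/39954)) = -22115/((-75671*1/39954)) = -22115/(-75671/39954) = -22115*(-39954/75671) = 883582710/75671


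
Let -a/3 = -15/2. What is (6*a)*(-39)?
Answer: -5265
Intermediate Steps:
a = 45/2 (a = -(-45)/2 = -3*(-15/2) = 45/2 ≈ 22.500)
(6*a)*(-39) = (6*(45/2))*(-39) = 135*(-39) = -5265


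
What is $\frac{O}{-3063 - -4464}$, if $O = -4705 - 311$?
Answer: $- \frac{1672}{467} \approx -3.5803$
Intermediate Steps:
$O = -5016$ ($O = -4705 - 311 = -5016$)
$\frac{O}{-3063 - -4464} = - \frac{5016}{-3063 - -4464} = - \frac{5016}{-3063 + 4464} = - \frac{5016}{1401} = \left(-5016\right) \frac{1}{1401} = - \frac{1672}{467}$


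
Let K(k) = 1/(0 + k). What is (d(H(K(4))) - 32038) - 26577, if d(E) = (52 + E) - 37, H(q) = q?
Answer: -234399/4 ≈ -58600.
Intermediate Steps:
K(k) = 1/k
d(E) = 15 + E
(d(H(K(4))) - 32038) - 26577 = ((15 + 1/4) - 32038) - 26577 = ((15 + ¼) - 32038) - 26577 = (61/4 - 32038) - 26577 = -128091/4 - 26577 = -234399/4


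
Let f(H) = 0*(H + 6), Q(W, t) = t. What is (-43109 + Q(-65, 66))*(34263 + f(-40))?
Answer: -1474782309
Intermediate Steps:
f(H) = 0 (f(H) = 0*(6 + H) = 0)
(-43109 + Q(-65, 66))*(34263 + f(-40)) = (-43109 + 66)*(34263 + 0) = -43043*34263 = -1474782309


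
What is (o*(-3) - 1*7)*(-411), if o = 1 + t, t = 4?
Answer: 9042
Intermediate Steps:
o = 5 (o = 1 + 4 = 5)
(o*(-3) - 1*7)*(-411) = (5*(-3) - 1*7)*(-411) = (-15 - 7)*(-411) = -22*(-411) = 9042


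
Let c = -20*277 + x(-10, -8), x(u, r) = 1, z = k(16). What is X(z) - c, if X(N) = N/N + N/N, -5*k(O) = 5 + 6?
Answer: 5541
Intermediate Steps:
k(O) = -11/5 (k(O) = -(5 + 6)/5 = -1/5*11 = -11/5)
z = -11/5 ≈ -2.2000
c = -5539 (c = -20*277 + 1 = -5540 + 1 = -5539)
X(N) = 2 (X(N) = 1 + 1 = 2)
X(z) - c = 2 - 1*(-5539) = 2 + 5539 = 5541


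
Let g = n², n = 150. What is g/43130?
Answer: 2250/4313 ≈ 0.52168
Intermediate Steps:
g = 22500 (g = 150² = 22500)
g/43130 = 22500/43130 = 22500*(1/43130) = 2250/4313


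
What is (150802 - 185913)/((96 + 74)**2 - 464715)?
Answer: 35111/435815 ≈ 0.080564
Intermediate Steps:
(150802 - 185913)/((96 + 74)**2 - 464715) = -35111/(170**2 - 464715) = -35111/(28900 - 464715) = -35111/(-435815) = -35111*(-1/435815) = 35111/435815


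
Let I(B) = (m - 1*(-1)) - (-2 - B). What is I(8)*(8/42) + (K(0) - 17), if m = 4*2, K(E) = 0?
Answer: -281/21 ≈ -13.381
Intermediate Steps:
m = 8
I(B) = 11 + B (I(B) = (8 - 1*(-1)) - (-2 - B) = (8 + 1) + (2 + B) = 9 + (2 + B) = 11 + B)
I(8)*(8/42) + (K(0) - 17) = (11 + 8)*(8/42) + (0 - 17) = 19*(8*(1/42)) - 17 = 19*(4/21) - 17 = 76/21 - 17 = -281/21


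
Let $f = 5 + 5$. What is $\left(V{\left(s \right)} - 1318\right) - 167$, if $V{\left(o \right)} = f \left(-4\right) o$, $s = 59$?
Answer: $-3845$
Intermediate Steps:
$f = 10$
$V{\left(o \right)} = - 40 o$ ($V{\left(o \right)} = 10 \left(-4\right) o = - 40 o$)
$\left(V{\left(s \right)} - 1318\right) - 167 = \left(\left(-40\right) 59 - 1318\right) - 167 = \left(-2360 - 1318\right) - 167 = -3678 - 167 = -3845$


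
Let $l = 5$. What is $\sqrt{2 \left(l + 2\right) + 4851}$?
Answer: $\sqrt{4865} \approx 69.75$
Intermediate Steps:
$\sqrt{2 \left(l + 2\right) + 4851} = \sqrt{2 \left(5 + 2\right) + 4851} = \sqrt{2 \cdot 7 + 4851} = \sqrt{14 + 4851} = \sqrt{4865}$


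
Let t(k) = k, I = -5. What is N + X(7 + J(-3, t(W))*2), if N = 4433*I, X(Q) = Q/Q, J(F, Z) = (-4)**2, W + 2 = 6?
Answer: -22164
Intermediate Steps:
W = 4 (W = -2 + 6 = 4)
J(F, Z) = 16
X(Q) = 1
N = -22165 (N = 4433*(-5) = -22165)
N + X(7 + J(-3, t(W))*2) = -22165 + 1 = -22164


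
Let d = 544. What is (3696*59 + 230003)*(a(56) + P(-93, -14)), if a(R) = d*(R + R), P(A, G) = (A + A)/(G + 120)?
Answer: 1446849117097/53 ≈ 2.7299e+10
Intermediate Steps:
P(A, G) = 2*A/(120 + G) (P(A, G) = (2*A)/(120 + G) = 2*A/(120 + G))
a(R) = 1088*R (a(R) = 544*(R + R) = 544*(2*R) = 1088*R)
(3696*59 + 230003)*(a(56) + P(-93, -14)) = (3696*59 + 230003)*(1088*56 + 2*(-93)/(120 - 14)) = (218064 + 230003)*(60928 + 2*(-93)/106) = 448067*(60928 + 2*(-93)*(1/106)) = 448067*(60928 - 93/53) = 448067*(3229091/53) = 1446849117097/53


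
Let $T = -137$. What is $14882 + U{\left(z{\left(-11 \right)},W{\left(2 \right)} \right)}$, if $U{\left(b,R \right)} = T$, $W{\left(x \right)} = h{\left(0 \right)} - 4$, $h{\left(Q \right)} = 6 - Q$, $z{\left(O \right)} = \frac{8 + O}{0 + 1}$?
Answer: $14745$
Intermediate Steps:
$z{\left(O \right)} = 8 + O$ ($z{\left(O \right)} = \frac{8 + O}{1} = \left(8 + O\right) 1 = 8 + O$)
$W{\left(x \right)} = 2$ ($W{\left(x \right)} = \left(6 - 0\right) - 4 = \left(6 + 0\right) - 4 = 6 - 4 = 2$)
$U{\left(b,R \right)} = -137$
$14882 + U{\left(z{\left(-11 \right)},W{\left(2 \right)} \right)} = 14882 - 137 = 14745$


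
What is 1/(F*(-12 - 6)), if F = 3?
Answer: -1/54 ≈ -0.018519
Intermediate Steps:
1/(F*(-12 - 6)) = 1/(3*(-12 - 6)) = 1/(3*(-18)) = 1/(-54) = -1/54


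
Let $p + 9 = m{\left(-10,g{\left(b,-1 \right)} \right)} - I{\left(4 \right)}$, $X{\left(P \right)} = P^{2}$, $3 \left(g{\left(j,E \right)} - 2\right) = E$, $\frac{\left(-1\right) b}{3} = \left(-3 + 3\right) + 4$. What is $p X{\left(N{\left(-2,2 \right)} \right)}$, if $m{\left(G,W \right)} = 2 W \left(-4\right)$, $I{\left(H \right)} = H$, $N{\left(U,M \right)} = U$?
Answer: $- \frac{316}{3} \approx -105.33$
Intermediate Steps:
$b = -12$ ($b = - 3 \left(\left(-3 + 3\right) + 4\right) = - 3 \left(0 + 4\right) = \left(-3\right) 4 = -12$)
$g{\left(j,E \right)} = 2 + \frac{E}{3}$
$m{\left(G,W \right)} = - 8 W$
$p = - \frac{79}{3}$ ($p = -9 - \left(4 + 8 \left(2 + \frac{1}{3} \left(-1\right)\right)\right) = -9 - \left(4 + 8 \left(2 - \frac{1}{3}\right)\right) = -9 - \frac{52}{3} = - \frac{79}{3} \approx -26.333$)
$p X{\left(N{\left(-2,2 \right)} \right)} = - \frac{79 \left(-2\right)^{2}}{3} = \left(- \frac{79}{3}\right) 4 = - \frac{316}{3}$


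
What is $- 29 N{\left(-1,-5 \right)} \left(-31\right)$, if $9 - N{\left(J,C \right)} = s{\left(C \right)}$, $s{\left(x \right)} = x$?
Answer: $12586$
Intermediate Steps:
$N{\left(J,C \right)} = 9 - C$
$- 29 N{\left(-1,-5 \right)} \left(-31\right) = - 29 \left(9 - -5\right) \left(-31\right) = - 29 \left(9 + 5\right) \left(-31\right) = \left(-29\right) 14 \left(-31\right) = \left(-406\right) \left(-31\right) = 12586$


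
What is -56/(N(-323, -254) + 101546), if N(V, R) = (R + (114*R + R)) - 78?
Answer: -14/18001 ≈ -0.00077773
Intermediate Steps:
N(V, R) = -78 + 116*R (N(V, R) = (R + 115*R) - 78 = 116*R - 78 = -78 + 116*R)
-56/(N(-323, -254) + 101546) = -56/((-78 + 116*(-254)) + 101546) = -56/((-78 - 29464) + 101546) = -56/(-29542 + 101546) = -56/72004 = -56*1/72004 = -14/18001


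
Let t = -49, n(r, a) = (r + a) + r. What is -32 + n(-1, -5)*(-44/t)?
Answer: -268/7 ≈ -38.286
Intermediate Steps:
n(r, a) = a + 2*r (n(r, a) = (a + r) + r = a + 2*r)
-32 + n(-1, -5)*(-44/t) = -32 + (-5 + 2*(-1))*(-44/(-49)) = -32 + (-5 - 2)*(-44*(-1/49)) = -32 - 7*44/49 = -32 - 44/7 = -268/7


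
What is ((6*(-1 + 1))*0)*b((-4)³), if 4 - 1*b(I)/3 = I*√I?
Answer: 0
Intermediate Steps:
b(I) = 12 - 3*I^(3/2) (b(I) = 12 - 3*I*√I = 12 - 3*I^(3/2))
((6*(-1 + 1))*0)*b((-4)³) = ((6*(-1 + 1))*0)*(12 - 3*(-512*I)) = ((6*0)*0)*(12 - (-1536)*I) = (0*0)*(12 - (-1536)*I) = 0*(12 + 1536*I) = 0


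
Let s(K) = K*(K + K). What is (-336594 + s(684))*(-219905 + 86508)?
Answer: -79920543846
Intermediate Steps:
s(K) = 2*K² (s(K) = K*(2*K) = 2*K²)
(-336594 + s(684))*(-219905 + 86508) = (-336594 + 2*684²)*(-219905 + 86508) = (-336594 + 2*467856)*(-133397) = (-336594 + 935712)*(-133397) = 599118*(-133397) = -79920543846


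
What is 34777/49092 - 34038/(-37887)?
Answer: 996196565/619982868 ≈ 1.6068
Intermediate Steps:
34777/49092 - 34038/(-37887) = 34777*(1/49092) - 34038*(-1/37887) = 34777/49092 + 11346/12629 = 996196565/619982868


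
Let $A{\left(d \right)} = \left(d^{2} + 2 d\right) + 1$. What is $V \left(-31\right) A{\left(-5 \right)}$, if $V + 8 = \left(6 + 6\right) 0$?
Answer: $3968$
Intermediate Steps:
$V = -8$ ($V = -8 + \left(6 + 6\right) 0 = -8 + 12 \cdot 0 = -8 + 0 = -8$)
$A{\left(d \right)} = 1 + d^{2} + 2 d$
$V \left(-31\right) A{\left(-5 \right)} = \left(-8\right) \left(-31\right) \left(1 + \left(-5\right)^{2} + 2 \left(-5\right)\right) = 248 \left(1 + 25 - 10\right) = 248 \cdot 16 = 3968$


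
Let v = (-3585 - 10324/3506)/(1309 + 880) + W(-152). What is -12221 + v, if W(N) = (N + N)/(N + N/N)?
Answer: -7081056704956/579434867 ≈ -12221.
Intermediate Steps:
W(N) = 2*N/(1 + N) (W(N) = (2*N)/(N + 1) = (2*N)/(1 + N) = 2*N/(1 + N))
v = 216804651/579434867 (v = (-3585 - 10324/3506)/(1309 + 880) + 2*(-152)/(1 - 152) = (-3585 - 10324*1/3506)/2189 + 2*(-152)/(-151) = (-3585 - 5162/1753)*(1/2189) + 2*(-152)*(-1/151) = -6289667/1753*1/2189 + 304/151 = -6289667/3837317 + 304/151 = 216804651/579434867 ≈ 0.37417)
-12221 + v = -12221 + 216804651/579434867 = -7081056704956/579434867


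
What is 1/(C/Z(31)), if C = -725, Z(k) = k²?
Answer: -961/725 ≈ -1.3255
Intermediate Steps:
1/(C/Z(31)) = 1/(-725/(31²)) = 1/(-725/961) = -961/725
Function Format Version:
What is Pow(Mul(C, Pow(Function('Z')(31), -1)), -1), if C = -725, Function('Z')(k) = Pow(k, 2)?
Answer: Rational(-961, 725) ≈ -1.3255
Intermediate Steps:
Pow(Mul(C, Pow(Function('Z')(31), -1)), -1) = Pow(Mul(-725, Pow(Pow(31, 2), -1)), -1) = Pow(Mul(-725, Pow(961, -1)), -1) = Pow(Mul(-725, Rational(1, 961)), -1) = Pow(Rational(-725, 961), -1) = Rational(-961, 725)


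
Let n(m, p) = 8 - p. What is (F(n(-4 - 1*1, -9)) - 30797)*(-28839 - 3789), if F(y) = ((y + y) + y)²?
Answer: 919979088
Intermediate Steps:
F(y) = 9*y² (F(y) = (2*y + y)² = (3*y)² = 9*y²)
(F(n(-4 - 1*1, -9)) - 30797)*(-28839 - 3789) = (9*(8 - 1*(-9))² - 30797)*(-28839 - 3789) = (9*(8 + 9)² - 30797)*(-32628) = (9*17² - 30797)*(-32628) = (9*289 - 30797)*(-32628) = (2601 - 30797)*(-32628) = -28196*(-32628) = 919979088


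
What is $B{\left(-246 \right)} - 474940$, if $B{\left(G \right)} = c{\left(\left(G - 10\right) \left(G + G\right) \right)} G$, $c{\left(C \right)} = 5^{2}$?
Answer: $-481090$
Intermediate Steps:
$c{\left(C \right)} = 25$
$B{\left(G \right)} = 25 G$
$B{\left(-246 \right)} - 474940 = 25 \left(-246\right) - 474940 = -6150 - 474940 = -481090$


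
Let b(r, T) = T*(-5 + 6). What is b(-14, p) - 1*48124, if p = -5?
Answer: -48129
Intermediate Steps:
b(r, T) = T (b(r, T) = T*1 = T)
b(-14, p) - 1*48124 = -5 - 1*48124 = -5 - 48124 = -48129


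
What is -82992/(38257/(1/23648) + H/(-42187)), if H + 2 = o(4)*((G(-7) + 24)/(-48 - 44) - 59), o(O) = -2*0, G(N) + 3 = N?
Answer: -1750591752/19083321849617 ≈ -9.1734e-5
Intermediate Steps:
G(N) = -3 + N
o(O) = 0
H = -2 (H = -2 + 0*(((-3 - 7) + 24)/(-48 - 44) - 59) = -2 + 0*((-10 + 24)/(-92) - 59) = -2 + 0*(14*(-1/92) - 59) = -2 + 0*(-7/46 - 59) = -2 + 0*(-2721/46) = -2 + 0 = -2)
-82992/(38257/(1/23648) + H/(-42187)) = -82992/(38257/(1/23648) - 2/(-42187)) = -82992/(38257/(1/23648) - 2*(-1/42187)) = -82992/(38257*23648 + 2/42187) = -82992/(904701536 + 2/42187) = -82992/38166643699234/42187 = -82992*42187/38166643699234 = -1750591752/19083321849617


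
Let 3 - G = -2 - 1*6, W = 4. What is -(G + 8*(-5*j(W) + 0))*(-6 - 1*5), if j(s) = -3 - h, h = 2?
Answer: 2321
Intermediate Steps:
j(s) = -5 (j(s) = -3 - 1*2 = -3 - 2 = -5)
G = 11 (G = 3 - (-2 - 1*6) = 3 - (-2 - 6) = 3 - 1*(-8) = 3 + 8 = 11)
-(G + 8*(-5*j(W) + 0))*(-6 - 1*5) = -(11 + 8*(-5*(-5) + 0))*(-6 - 1*5) = -(11 + 8*(25 + 0))*(-6 - 5) = -(11 + 8*25)*(-11) = -(11 + 200)*(-11) = -211*(-11) = -1*(-2321) = 2321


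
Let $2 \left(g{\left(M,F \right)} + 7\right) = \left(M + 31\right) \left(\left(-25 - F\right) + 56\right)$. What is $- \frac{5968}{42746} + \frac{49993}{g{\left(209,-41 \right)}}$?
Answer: $\frac{1042739517}{184513109} \approx 5.6513$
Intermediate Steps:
$g{\left(M,F \right)} = -7 + \frac{\left(31 + M\right) \left(31 - F\right)}{2}$ ($g{\left(M,F \right)} = -7 + \frac{\left(M + 31\right) \left(\left(-25 - F\right) + 56\right)}{2} = -7 + \frac{\left(31 + M\right) \left(31 - F\right)}{2}$)
$- \frac{5968}{42746} + \frac{49993}{g{\left(209,-41 \right)}} = - \frac{5968}{42746} + \frac{49993}{\frac{947}{2} - - \frac{1271}{2} + \frac{31}{2} \cdot 209 - \left(- \frac{41}{2}\right) 209} = \left(-5968\right) \frac{1}{42746} + \frac{49993}{\frac{947}{2} + \frac{1271}{2} + \frac{6479}{2} + \frac{8569}{2}} = - \frac{2984}{21373} + \frac{49993}{8633} = \frac{1042739517}{184513109}$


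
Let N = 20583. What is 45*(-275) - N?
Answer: -32958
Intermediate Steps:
45*(-275) - N = 45*(-275) - 1*20583 = -12375 - 20583 = -32958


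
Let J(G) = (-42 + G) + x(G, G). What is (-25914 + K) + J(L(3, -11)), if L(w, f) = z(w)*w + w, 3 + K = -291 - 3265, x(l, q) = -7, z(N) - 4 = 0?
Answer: -29507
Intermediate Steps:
z(N) = 4 (z(N) = 4 + 0 = 4)
K = -3559 (K = -3 + (-291 - 3265) = -3 - 3556 = -3559)
L(w, f) = 5*w (L(w, f) = 4*w + w = 5*w)
J(G) = -49 + G (J(G) = (-42 + G) - 7 = -49 + G)
(-25914 + K) + J(L(3, -11)) = (-25914 - 3559) + (-49 + 5*3) = -29473 + (-49 + 15) = -29473 - 34 = -29507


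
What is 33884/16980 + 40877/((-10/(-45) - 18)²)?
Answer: 2854441933/21734400 ≈ 131.33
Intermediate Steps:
33884/16980 + 40877/((-10/(-45) - 18)²) = 33884*(1/16980) + 40877/((-10*(-1/45) - 18)²) = 8471/4245 + 40877/((2/9 - 18)²) = 8471/4245 + 40877/((-160/9)²) = 8471/4245 + 40877/(25600/81) = 8471/4245 + 40877*(81/25600) = 8471/4245 + 3311037/25600 = 2854441933/21734400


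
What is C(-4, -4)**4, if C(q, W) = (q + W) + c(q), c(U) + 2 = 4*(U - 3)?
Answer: 2085136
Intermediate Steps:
c(U) = -14 + 4*U (c(U) = -2 + 4*(U - 3) = -2 + 4*(-3 + U) = -2 + (-12 + 4*U) = -14 + 4*U)
C(q, W) = -14 + W + 5*q (C(q, W) = (q + W) + (-14 + 4*q) = (W + q) + (-14 + 4*q) = -14 + W + 5*q)
C(-4, -4)**4 = (-14 - 4 + 5*(-4))**4 = (-14 - 4 - 20)**4 = (-38)**4 = 2085136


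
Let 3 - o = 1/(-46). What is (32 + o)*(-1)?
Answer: -1611/46 ≈ -35.022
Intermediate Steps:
o = 139/46 (o = 3 - 1/(-46) = 3 - 1*(-1/46) = 3 + 1/46 = 139/46 ≈ 3.0217)
(32 + o)*(-1) = (32 + 139/46)*(-1) = (1611/46)*(-1) = -1611/46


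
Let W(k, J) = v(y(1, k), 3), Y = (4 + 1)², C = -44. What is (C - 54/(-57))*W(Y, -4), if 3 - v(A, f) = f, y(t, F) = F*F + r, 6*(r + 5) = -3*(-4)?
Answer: 0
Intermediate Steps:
r = -3 (r = -5 + (-3*(-4))/6 = -5 + (⅙)*12 = -5 + 2 = -3)
Y = 25 (Y = 5² = 25)
y(t, F) = -3 + F² (y(t, F) = F*F - 3 = F² - 3 = -3 + F²)
v(A, f) = 3 - f
W(k, J) = 0 (W(k, J) = 3 - 1*3 = 3 - 3 = 0)
(C - 54/(-57))*W(Y, -4) = (-44 - 54/(-57))*0 = (-44 - 54*(-1/57))*0 = (-44 + 18/19)*0 = -818/19*0 = 0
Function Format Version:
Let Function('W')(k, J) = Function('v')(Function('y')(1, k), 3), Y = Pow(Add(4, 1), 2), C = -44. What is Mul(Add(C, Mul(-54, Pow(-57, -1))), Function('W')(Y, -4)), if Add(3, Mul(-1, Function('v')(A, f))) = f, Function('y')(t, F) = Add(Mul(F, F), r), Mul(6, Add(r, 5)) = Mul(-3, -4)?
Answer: 0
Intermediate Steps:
r = -3 (r = Add(-5, Mul(Rational(1, 6), Mul(-3, -4))) = Add(-5, Mul(Rational(1, 6), 12)) = Add(-5, 2) = -3)
Y = 25 (Y = Pow(5, 2) = 25)
Function('y')(t, F) = Add(-3, Pow(F, 2)) (Function('y')(t, F) = Add(Mul(F, F), -3) = Add(Pow(F, 2), -3) = Add(-3, Pow(F, 2)))
Function('v')(A, f) = Add(3, Mul(-1, f))
Function('W')(k, J) = 0 (Function('W')(k, J) = Add(3, Mul(-1, 3)) = Add(3, -3) = 0)
Mul(Add(C, Mul(-54, Pow(-57, -1))), Function('W')(Y, -4)) = Mul(Add(-44, Mul(-54, Pow(-57, -1))), 0) = Mul(Add(-44, Mul(-54, Rational(-1, 57))), 0) = Mul(Add(-44, Rational(18, 19)), 0) = Mul(Rational(-818, 19), 0) = 0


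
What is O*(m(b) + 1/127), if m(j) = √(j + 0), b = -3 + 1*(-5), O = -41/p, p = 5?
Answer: -41/635 - 82*I*√2/5 ≈ -0.064567 - 23.193*I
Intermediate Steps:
O = -41/5 ≈ -8.2000
b = -8 (b = -3 - 5 = -8)
m(j) = √j
O*(m(b) + 1/127) = -41*(√(-8) + 1/127)/5 = -41*(2*I*√2 + 1/127)/5 = -41*(1/127 + 2*I*√2)/5 = -41/635 - 82*I*√2/5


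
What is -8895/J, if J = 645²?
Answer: -593/27735 ≈ -0.021381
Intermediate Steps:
J = 416025
-8895/J = -8895/416025 = -8895*1/416025 = -593/27735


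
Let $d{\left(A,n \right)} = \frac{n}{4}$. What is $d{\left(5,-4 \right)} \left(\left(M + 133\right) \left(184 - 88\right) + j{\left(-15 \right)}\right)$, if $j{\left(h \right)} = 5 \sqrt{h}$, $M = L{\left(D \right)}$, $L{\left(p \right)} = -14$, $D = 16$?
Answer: $-11424 - 5 i \sqrt{15} \approx -11424.0 - 19.365 i$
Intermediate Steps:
$M = -14$
$d{\left(A,n \right)} = \frac{n}{4}$ ($d{\left(A,n \right)} = n \frac{1}{4} = \frac{n}{4}$)
$d{\left(5,-4 \right)} \left(\left(M + 133\right) \left(184 - 88\right) + j{\left(-15 \right)}\right) = \frac{1}{4} \left(-4\right) \left(\left(-14 + 133\right) \left(184 - 88\right) + 5 \sqrt{-15}\right) = - (119 \cdot 96 + 5 i \sqrt{15}) = - (11424 + 5 i \sqrt{15}) = -11424 - 5 i \sqrt{15}$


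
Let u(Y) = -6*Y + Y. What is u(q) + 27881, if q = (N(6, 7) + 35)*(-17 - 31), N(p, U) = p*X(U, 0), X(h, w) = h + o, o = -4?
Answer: 40601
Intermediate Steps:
X(h, w) = -4 + h (X(h, w) = h - 4 = -4 + h)
N(p, U) = p*(-4 + U)
q = -2544 (q = (6*(-4 + 7) + 35)*(-17 - 31) = (6*3 + 35)*(-48) = (18 + 35)*(-48) = 53*(-48) = -2544)
u(Y) = -5*Y
u(q) + 27881 = -5*(-2544) + 27881 = 12720 + 27881 = 40601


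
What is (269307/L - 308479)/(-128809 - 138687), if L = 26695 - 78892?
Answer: 2683657945/2327081452 ≈ 1.1532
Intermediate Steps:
L = -52197
(269307/L - 308479)/(-128809 - 138687) = (269307/(-52197) - 308479)/(-128809 - 138687) = (269307*(-1/52197) - 308479)/(-267496) = (-89769/17399 - 308479)*(-1/267496) = -5367315890/17399*(-1/267496) = 2683657945/2327081452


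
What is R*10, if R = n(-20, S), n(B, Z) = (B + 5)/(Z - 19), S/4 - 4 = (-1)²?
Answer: -150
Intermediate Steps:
S = 20 (S = 16 + 4*(-1)² = 16 + 4*1 = 16 + 4 = 20)
n(B, Z) = (5 + B)/(-19 + Z)
R = -15 (R = (5 - 20)/(-19 + 20) = -15/1 = 1*(-15) = -15)
R*10 = -15*10 = -150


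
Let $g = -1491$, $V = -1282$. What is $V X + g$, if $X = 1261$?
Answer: $-1618093$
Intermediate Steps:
$V X + g = \left(-1282\right) 1261 - 1491 = -1616602 - 1491 = -1618093$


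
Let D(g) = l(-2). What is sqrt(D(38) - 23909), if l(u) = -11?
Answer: 4*I*sqrt(1495) ≈ 154.66*I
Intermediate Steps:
D(g) = -11
sqrt(D(38) - 23909) = sqrt(-11 - 23909) = sqrt(-23920) = 4*I*sqrt(1495)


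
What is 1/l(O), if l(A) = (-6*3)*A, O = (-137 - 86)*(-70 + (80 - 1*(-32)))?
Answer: 1/168588 ≈ 5.9316e-6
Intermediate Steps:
O = -9366 (O = -223*(-70 + (80 + 32)) = -223*(-70 + 112) = -223*42 = -9366)
l(A) = -18*A
1/l(O) = 1/(-18*(-9366)) = 1/168588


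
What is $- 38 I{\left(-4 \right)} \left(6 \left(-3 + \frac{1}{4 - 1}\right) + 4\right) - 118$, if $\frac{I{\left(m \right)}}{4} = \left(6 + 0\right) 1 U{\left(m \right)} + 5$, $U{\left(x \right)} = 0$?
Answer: $9002$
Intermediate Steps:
$I{\left(m \right)} = 20$ ($I{\left(m \right)} = 4 \left(\left(6 + 0\right) 1 \cdot 0 + 5\right) = 4 \left(6 \cdot 1 \cdot 0 + 5\right) = 4 \left(6 \cdot 0 + 5\right) = 4 \left(0 + 5\right) = 4 \cdot 5 = 20$)
$- 38 I{\left(-4 \right)} \left(6 \left(-3 + \frac{1}{4 - 1}\right) + 4\right) - 118 = - 38 \cdot 20 \left(6 \left(-3 + \frac{1}{4 - 1}\right) + 4\right) - 118 = - 38 \cdot 20 \left(6 \left(-3 + \frac{1}{3}\right) + 4\right) - 118 = - 38 \cdot 20 \left(6 \left(- \frac{8}{3}\right) + 4\right) - 118 = - 38 \cdot 20 \left(-16 + 4\right) - 118 = - 38 \cdot 20 \left(-12\right) - 118 = \left(-38\right) \left(-240\right) - 118 = 9120 - 118 = 9002$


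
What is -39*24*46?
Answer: -43056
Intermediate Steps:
-39*24*46 = -936*46 = -43056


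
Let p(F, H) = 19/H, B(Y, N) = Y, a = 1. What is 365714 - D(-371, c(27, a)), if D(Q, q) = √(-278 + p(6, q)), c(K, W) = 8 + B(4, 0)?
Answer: 365714 - I*√9951/6 ≈ 3.6571e+5 - 16.626*I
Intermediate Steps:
c(K, W) = 12 (c(K, W) = 8 + 4 = 12)
D(Q, q) = √(-278 + 19/q)
365714 - D(-371, c(27, a)) = 365714 - √(-278 + 19/12) = 365714 - √(-3317/12) = 365714 - I*√9951/6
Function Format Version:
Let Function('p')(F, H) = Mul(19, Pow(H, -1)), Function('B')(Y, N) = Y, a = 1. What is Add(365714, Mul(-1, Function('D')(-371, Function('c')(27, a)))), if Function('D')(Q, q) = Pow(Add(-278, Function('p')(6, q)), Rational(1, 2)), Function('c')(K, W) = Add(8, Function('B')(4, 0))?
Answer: Add(365714, Mul(Rational(-1, 6), I, Pow(9951, Rational(1, 2)))) ≈ Add(3.6571e+5, Mul(-16.626, I))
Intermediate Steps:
Function('c')(K, W) = 12 (Function('c')(K, W) = Add(8, 4) = 12)
Function('D')(Q, q) = Pow(Add(-278, Mul(19, Pow(q, -1))), Rational(1, 2))
Add(365714, Mul(-1, Function('D')(-371, Function('c')(27, a)))) = Add(365714, Mul(-1, Pow(Add(-278, Mul(19, Pow(12, -1))), Rational(1, 2)))) = Add(365714, Mul(-1, Pow(Add(-278, Mul(19, Rational(1, 12))), Rational(1, 2)))) = Add(365714, Mul(-1, Pow(Add(-278, Rational(19, 12)), Rational(1, 2)))) = Add(365714, Mul(-1, Pow(Rational(-3317, 12), Rational(1, 2)))) = Add(365714, Mul(-1, Mul(Rational(1, 6), I, Pow(9951, Rational(1, 2))))) = Add(365714, Mul(Rational(-1, 6), I, Pow(9951, Rational(1, 2))))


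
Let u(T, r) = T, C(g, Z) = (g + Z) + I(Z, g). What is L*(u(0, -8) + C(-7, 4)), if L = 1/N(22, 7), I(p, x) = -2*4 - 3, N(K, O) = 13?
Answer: -14/13 ≈ -1.0769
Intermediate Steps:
I(p, x) = -11 (I(p, x) = -8 - 3 = -11)
C(g, Z) = -11 + Z + g (C(g, Z) = (g + Z) - 11 = (Z + g) - 11 = -11 + Z + g)
L = 1/13 ≈ 0.076923
L*(u(0, -8) + C(-7, 4)) = (0 + (-11 + 4 - 7))/13 = (0 - 14)/13 = (1/13)*(-14) = -14/13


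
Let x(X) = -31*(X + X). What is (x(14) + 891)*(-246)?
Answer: -5658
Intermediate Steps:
x(X) = -62*X
(x(14) + 891)*(-246) = (-62*14 + 891)*(-246) = (-868 + 891)*(-246) = 23*(-246) = -5658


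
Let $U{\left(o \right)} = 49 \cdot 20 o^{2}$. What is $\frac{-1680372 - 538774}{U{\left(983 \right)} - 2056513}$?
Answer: $- \frac{2219146}{944906707} \approx -0.0023485$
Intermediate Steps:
$U{\left(o \right)} = 980 o^{2}$
$\frac{-1680372 - 538774}{U{\left(983 \right)} - 2056513} = \frac{-1680372 - 538774}{980 \cdot 983^{2} - 2056513} = \frac{-1680372 + \left(-2168780 + 1630006\right)}{980 \cdot 966289 - 2056513} = \frac{-1680372 - 538774}{946963220 - 2056513} = - \frac{2219146}{944906707}$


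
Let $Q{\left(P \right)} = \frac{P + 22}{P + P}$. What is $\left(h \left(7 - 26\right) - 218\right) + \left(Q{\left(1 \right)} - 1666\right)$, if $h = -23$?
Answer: $- \frac{2871}{2} \approx -1435.5$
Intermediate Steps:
$Q{\left(P \right)} = \frac{22 + P}{2 P}$
$\left(h \left(7 - 26\right) - 218\right) + \left(Q{\left(1 \right)} - 1666\right) = \left(- 23 \left(7 - 26\right) - 218\right) - \left(1666 - \frac{22 + 1}{2 \cdot 1}\right) = \left(\left(-23\right) \left(-19\right) - 218\right) - \left(1666 - \frac{23}{2}\right) = \left(437 - 218\right) + \left(\frac{23}{2} - 1666\right) = 219 - \frac{3309}{2} = - \frac{2871}{2}$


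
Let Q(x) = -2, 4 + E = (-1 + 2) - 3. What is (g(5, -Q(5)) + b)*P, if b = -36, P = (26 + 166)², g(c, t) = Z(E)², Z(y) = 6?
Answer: 0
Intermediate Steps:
E = -6 (E = -4 + ((-1 + 2) - 3) = -4 + (1 - 3) = -4 - 2 = -6)
g(c, t) = 36 (g(c, t) = 6² = 36)
P = 36864 (P = 192² = 36864)
(g(5, -Q(5)) + b)*P = (36 - 36)*36864 = 0*36864 = 0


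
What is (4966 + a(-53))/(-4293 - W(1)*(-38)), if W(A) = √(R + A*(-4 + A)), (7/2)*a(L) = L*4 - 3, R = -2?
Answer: -147387276/129059483 - 1304616*I*√5/129059483 ≈ -1.142 - 0.022604*I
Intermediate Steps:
a(L) = -6/7 + 8*L/7 (a(L) = 2*(L*4 - 3)/7 = 2*(4*L - 3)/7 = 2*(-3 + 4*L)/7 = -6/7 + 8*L/7)
W(A) = √(-2 + A*(-4 + A))
(4966 + a(-53))/(-4293 - W(1)*(-38)) = (4966 + (-6/7 + (8/7)*(-53)))/(-4293 - √(-2 + 1² - 4*1)*(-38)) = (4966 + (-6/7 - 424/7))/(-4293 - √(-2 + 1 - 4)*(-38)) = (4966 - 430/7)/(-4293 - √(-5)*(-38)) = 34332/(7*(-4293 - I*√5*(-38))) = 34332/(7*(-4293 + 38*I*√5))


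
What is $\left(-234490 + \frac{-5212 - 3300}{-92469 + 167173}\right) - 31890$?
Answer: $- \frac{177675536}{667} \approx -2.6638 \cdot 10^{5}$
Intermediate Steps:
$\left(-234490 + \frac{-5212 - 3300}{-92469 + 167173}\right) - 31890 = \left(-234490 - \frac{8512}{74704}\right) - 31890 = \left(-234490 - \frac{76}{667}\right) - 31890 = - \frac{156404906}{667} - 31890 = - \frac{177675536}{667}$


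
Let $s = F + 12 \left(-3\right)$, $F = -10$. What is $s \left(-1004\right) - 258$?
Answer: $45926$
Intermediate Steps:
$s = -46$ ($s = -10 + 12 \left(-3\right) = -10 - 36 = -46$)
$s \left(-1004\right) - 258 = \left(-46\right) \left(-1004\right) - 258 = 46184 - 258 = 45926$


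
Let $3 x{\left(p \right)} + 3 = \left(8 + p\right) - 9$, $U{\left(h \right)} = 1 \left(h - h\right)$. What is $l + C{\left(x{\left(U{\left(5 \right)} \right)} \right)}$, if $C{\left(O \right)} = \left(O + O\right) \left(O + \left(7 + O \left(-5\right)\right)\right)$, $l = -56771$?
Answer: $- \frac{511235}{9} \approx -56804.0$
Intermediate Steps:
$U{\left(h \right)} = 0$ ($U{\left(h \right)} = 1 \cdot 0 = 0$)
$x{\left(p \right)} = - \frac{4}{3} + \frac{p}{3}$ ($x{\left(p \right)} = -1 + \frac{\left(8 + p\right) - 9}{3} = -1 + \frac{-1 + p}{3} = -1 + \left(- \frac{1}{3} + \frac{p}{3}\right) = - \frac{4}{3} + \frac{p}{3}$)
$C{\left(O \right)} = 2 O \left(7 - 4 O\right)$ ($C{\left(O \right)} = 2 O \left(O - \left(-7 + 5 O\right)\right) = 2 O \left(7 - 4 O\right)$)
$l + C{\left(x{\left(U{\left(5 \right)} \right)} \right)} = -56771 + 2 \left(- \frac{4}{3} + \frac{1}{3} \cdot 0\right) \left(7 - 4 \left(- \frac{4}{3} + \frac{1}{3} \cdot 0\right)\right) = -56771 + 2 \left(- \frac{4}{3} + 0\right) \left(7 - 4 \left(- \frac{4}{3} + 0\right)\right) = -56771 + 2 \left(- \frac{4}{3}\right) \left(7 - - \frac{16}{3}\right) = -56771 + 2 \left(- \frac{4}{3}\right) \left(7 + \frac{16}{3}\right) = -56771 + 2 \left(- \frac{4}{3}\right) \frac{37}{3} = -56771 - \frac{296}{9} = - \frac{511235}{9}$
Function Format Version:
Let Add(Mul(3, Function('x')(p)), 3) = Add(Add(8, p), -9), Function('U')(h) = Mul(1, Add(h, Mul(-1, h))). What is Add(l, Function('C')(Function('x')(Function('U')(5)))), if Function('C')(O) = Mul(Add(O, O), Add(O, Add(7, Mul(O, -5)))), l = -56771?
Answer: Rational(-511235, 9) ≈ -56804.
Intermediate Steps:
Function('U')(h) = 0 (Function('U')(h) = Mul(1, 0) = 0)
Function('x')(p) = Add(Rational(-4, 3), Mul(Rational(1, 3), p)) (Function('x')(p) = Add(-1, Mul(Rational(1, 3), Add(Add(8, p), -9))) = Add(-1, Mul(Rational(1, 3), Add(-1, p))) = Add(-1, Add(Rational(-1, 3), Mul(Rational(1, 3), p))) = Add(Rational(-4, 3), Mul(Rational(1, 3), p)))
Function('C')(O) = Mul(2, O, Add(7, Mul(-4, O))) (Function('C')(O) = Mul(Mul(2, O), Add(O, Add(7, Mul(-5, O)))) = Mul(Mul(2, O), Add(7, Mul(-4, O))) = Mul(2, O, Add(7, Mul(-4, O))))
Add(l, Function('C')(Function('x')(Function('U')(5)))) = Add(-56771, Mul(2, Add(Rational(-4, 3), Mul(Rational(1, 3), 0)), Add(7, Mul(-4, Add(Rational(-4, 3), Mul(Rational(1, 3), 0)))))) = Add(-56771, Mul(2, Add(Rational(-4, 3), 0), Add(7, Mul(-4, Add(Rational(-4, 3), 0))))) = Add(-56771, Mul(2, Rational(-4, 3), Add(7, Mul(-4, Rational(-4, 3))))) = Add(-56771, Mul(2, Rational(-4, 3), Add(7, Rational(16, 3)))) = Add(-56771, Mul(2, Rational(-4, 3), Rational(37, 3))) = Add(-56771, Rational(-296, 9)) = Rational(-511235, 9)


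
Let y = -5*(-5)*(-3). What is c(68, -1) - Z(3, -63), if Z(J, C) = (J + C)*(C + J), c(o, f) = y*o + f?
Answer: -8701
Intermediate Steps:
y = -75 (y = 25*(-3) = -75)
c(o, f) = f - 75*o (c(o, f) = -75*o + f = f - 75*o)
Z(J, C) = (C + J)**2 (Z(J, C) = (C + J)*(C + J) = (C + J)**2)
c(68, -1) - Z(3, -63) = (-1 - 75*68) - (-63 + 3)**2 = (-1 - 5100) - 1*(-60)**2 = -5101 - 1*3600 = -5101 - 3600 = -8701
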